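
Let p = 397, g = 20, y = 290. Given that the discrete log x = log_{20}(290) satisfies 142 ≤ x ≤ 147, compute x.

Compute 20^142 mod 397 = 229, then multiply by 20 repeatedly:
  20^142=229  20^143=213  20^144=290
Found 290 at exponent 144.

144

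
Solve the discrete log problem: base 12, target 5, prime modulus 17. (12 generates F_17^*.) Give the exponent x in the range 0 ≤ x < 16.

9

Successive powers of 12 modulo 17:
  12^0=1  12^1=12  12^2=8  12^3=11  12^4=13  12^5=3
  12^6=2  12^7=7  12^8=16  12^9=5
So 12^9 ≡ 5 (mod 17), giving x = 9.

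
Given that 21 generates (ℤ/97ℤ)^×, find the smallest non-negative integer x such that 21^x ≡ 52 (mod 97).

57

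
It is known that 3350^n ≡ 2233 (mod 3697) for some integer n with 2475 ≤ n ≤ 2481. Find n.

Compute 3350^2475 mod 3697 = 3396, then multiply by 3350 repeatedly:
  3350^2475=3396  3350^2476=931  3350^2477=2279  3350^2478=345  3350^2479=2286
  3350^2480=1613  3350^2481=2233
Found 2233 at exponent 2481.

2481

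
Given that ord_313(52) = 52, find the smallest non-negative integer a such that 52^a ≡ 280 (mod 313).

Baby-step giant-step with m = ceil(sqrt(52)) = 8.
Baby table (52^j mod 313 for j=0..7):
  0:1  1:52  2:200  3:71  4:249  5:115  6:33  7:151
Giant step factor: 52^(-8) ≡ 58 (mod 313).
Scan 280·58^i mod 313 for i = 0, 1, …:
  i=0: 280   i=1: 277   i=2: 103   i=3: 27
  i=4: 1
Match at i=4, j=0: a = 4·8 + 0 = 32.

32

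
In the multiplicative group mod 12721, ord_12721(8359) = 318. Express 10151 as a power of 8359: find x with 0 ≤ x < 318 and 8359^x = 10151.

195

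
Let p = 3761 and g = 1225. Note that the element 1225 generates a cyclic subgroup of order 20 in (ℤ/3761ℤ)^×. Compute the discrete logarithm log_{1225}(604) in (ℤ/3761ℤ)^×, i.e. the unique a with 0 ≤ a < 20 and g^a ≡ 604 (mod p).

15

Successive powers of 1225 modulo 3761:
  1225^0=1  1225^1=1225  1225^2=3747  1225^3=1655  1225^4=196  1225^5=3157
  1225^6=1017  1225^7=934  1225^8=806  1225^9=1968  1225^10=3760  1225^11=2536
  1225^12=14  1225^13=2106  1225^14=3565  1225^15=604
So 1225^15 ≡ 604 (mod 3761), giving a = 15.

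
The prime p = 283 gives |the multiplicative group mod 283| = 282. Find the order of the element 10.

141

The order of 10 must divide p − 1 = 282 = 2 · 3 · 47.
Divisors: 1, 2, 3, 6, 47, 94, 141, 282.
Check each in increasing order: 10^1 ≡ 10;  10^2 ≡ 100;  10^3 ≡ 151;  10^6 ≡ 161;  10^47 ≡ 238;  10^94 ≡ 44;  10^141 ≡ 1.
Smallest exponent giving 1 is 141.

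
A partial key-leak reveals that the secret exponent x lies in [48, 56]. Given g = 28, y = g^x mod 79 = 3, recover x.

55

Compute 28^48 mod 79 = 52, then multiply by 28 repeatedly:
  28^48=52  28^49=34  28^50=4  28^51=33  28^52=55
  28^53=39  28^54=65  28^55=3
Found 3 at exponent 55.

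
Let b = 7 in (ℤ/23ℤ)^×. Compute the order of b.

22

The order of 7 must divide p − 1 = 22 = 2 · 11.
Divisors: 1, 2, 11, 22.
Check each in increasing order: 7^1 ≡ 7;  7^2 ≡ 3;  7^11 ≡ 22;  7^22 ≡ 1.
Smallest exponent giving 1 is 22.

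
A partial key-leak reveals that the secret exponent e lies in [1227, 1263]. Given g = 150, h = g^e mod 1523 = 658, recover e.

1234

Compute 150^1227 mod 1523 = 1001, then multiply by 150 repeatedly:
  150^1227=1001  150^1228=896  150^1229=376  150^1230=49  150^1231=1258
  150^1232=1371  150^1233=45  150^1234=658
Found 658 at exponent 1234.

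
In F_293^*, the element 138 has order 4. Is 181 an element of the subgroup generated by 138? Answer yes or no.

⟨138⟩ has order 4; its elements mod 293 are {1, 138, 155, 292}.
181 is not in this set.

no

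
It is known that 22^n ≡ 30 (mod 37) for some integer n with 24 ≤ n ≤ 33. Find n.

26

Compute 22^24 mod 37 = 10, then multiply by 22 repeatedly:
  22^24=10  22^25=35  22^26=30
Found 30 at exponent 26.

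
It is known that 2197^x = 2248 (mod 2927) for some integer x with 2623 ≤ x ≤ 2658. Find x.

Compute 2197^2623 mod 2927 = 2248, then multiply by 2197 repeatedly:
  2197^2623=2248
Found 2248 at exponent 2623.

2623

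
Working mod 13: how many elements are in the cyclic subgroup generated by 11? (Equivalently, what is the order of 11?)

12

The order of 11 must divide p − 1 = 12 = 2^2 · 3.
Divisors: 1, 2, 3, 4, 6, 12.
Check each in increasing order: 11^1 ≡ 11;  11^2 ≡ 4;  11^3 ≡ 5;  11^4 ≡ 3;  11^6 ≡ 12;  11^12 ≡ 1.
Smallest exponent giving 1 is 12.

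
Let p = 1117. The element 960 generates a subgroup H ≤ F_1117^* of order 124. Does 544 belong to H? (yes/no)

no

544 ∈ ⟨960⟩ iff 544^124 ≡ 1 (mod 1117), since |⟨960⟩| = 124.
544^124 mod 1117 = 928.
Since 928 ≠ 1, 544 does not lie in the subgroup.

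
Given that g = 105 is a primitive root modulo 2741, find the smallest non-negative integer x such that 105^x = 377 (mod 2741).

Baby-step giant-step with m = ceil(sqrt(2740)) = 53.
Baby table (105^j mod 2741 for j=0..52):
  0:1  1:105  2:61  3:923  4:980  5:1483  6:2219  7:10
  8:1050  9:610  10:1007  11:1577  12:1125  13:262  14:100  15:2277
  16:618  17:1847  18:2065  19:286  20:2620  21:1000  22:842  23:698
  24:2024  25:1463  26:119  27:1531  28:1777  29:197  30:1498  31:1053
  32:925  33:1190  34:1605  35:1324  36:1970  37:1275  38:2307  39:1027
  40:936  41:2345  42:2276  43:513  44:1786  45:1142  46:2047  47:1137
  48:1522  49:832  50:2389  51:1414  52:456
Giant step factor: 105^(-53) ≡ 2694 (mod 2741).
Scan 377·2694^i mod 2741 for i = 0, 1, …:
  i=0: 377   i=1: 1468   i=2: 2270   i=3: 209
  i=4: 1141   i=5: 1193   i=6: 1490   i=7: 1236
  i=8: 2210   i=9: 288     …   i=50: 212
  i=51: 1000
Match at i=51, j=21: x = 51·53 + 21 = 2724.

2724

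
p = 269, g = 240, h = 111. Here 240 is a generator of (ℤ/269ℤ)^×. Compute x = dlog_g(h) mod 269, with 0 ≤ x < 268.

261

Baby-step giant-step with m = ceil(sqrt(268)) = 17.
Baby table (240^j mod 269 for j=0..16):
  0:1  1:240  2:34  3:90  4:80  5:101  6:30  7:206
  8:213  9:10  10:248  11:71  12:93  13:262  14:203  15:31
  16:177
Giant step factor: 240^(-17) ≡ 110 (mod 269).
Scan 111·110^i mod 269 for i = 0, 1, …:
  i=0: 111   i=1: 105   i=2: 252   i=3: 13
  i=4: 85   i=5: 204   i=6: 113   i=7: 56
  i=8: 242   i=9: 258     …   i=14: 147
  i=15: 30
Match at i=15, j=6: x = 15·17 + 6 = 261.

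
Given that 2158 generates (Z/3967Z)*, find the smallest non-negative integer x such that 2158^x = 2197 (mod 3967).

Baby-step giant-step with m = ceil(sqrt(3966)) = 63.
Baby table (2158^j mod 3967 for j=0..62):
  0:1  1:2158  2:3673  3:268  4:3129  5:548  6:418  7:1535
  8:85  9:948  10:2779  11:2945  12:176  13:2943  14:3794  15:3531
  16:3258  17:1240  18:2162  19:404  20:3059  21:234  22:1163  23:2610
  24:3207  25:2258  26:1288  27:2604  28:2160  29:55  30:3647  31:3665
  32:2839  33:1514  34:2371  35:3155  36:1118  37:708  38:569  39:2099
  40:3295  41:1746  42:3185  43:2386  44:3789  45:675  46:761  47:3867
  48:2385  49:1631  50:969  51:493  52:738  53:1837  54:1213  55:3401
  56:408  57:3757  58:3025  59:2235  60:3225  61:1432  62:3930
Giant step factor: 2158^(-63) ≡ 3771 (mod 3967).
Scan 2197·3771^i mod 3967 for i = 0, 1, …:
  i=0: 2197   i=1: 1791   i=2: 2027   i=3: 3375
  i=4: 989   i=5: 539   i=6: 1465   i=7: 2451
  i=8: 3578   i=9: 871     …   i=53: 3387
  i=54: 2604
Match at i=54, j=27: x = 54·63 + 27 = 3429.

3429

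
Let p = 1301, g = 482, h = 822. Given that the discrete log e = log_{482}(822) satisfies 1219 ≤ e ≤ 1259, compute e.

1254

Compute 482^1219 mod 1301 = 712, then multiply by 482 repeatedly:
  482^1219=712  482^1220=1021  482^1221=344  482^1222=581  482^1223=327
  482^1224=193  482^1225=655  482^1226=868  482^1227=755  482^1228=931
  482^1229=1198  482^1230=1093  482^1231=1222  482^1232=952  482^1233=912
  482^1234=1147  482^1235=1230  482^1236=905  482^1237=375  482^1238=1212
  482^1239=35  482^1240=1258  482^1241=90  482^1242=447  482^1243=789
  482^1244=406  482^1245=542  482^1246=1044  482^1247=1022  482^1248=826
  482^1249=26  482^1250=823  482^1251=1182  482^1252=1187  482^1253=995
  482^1254=822
Found 822 at exponent 1254.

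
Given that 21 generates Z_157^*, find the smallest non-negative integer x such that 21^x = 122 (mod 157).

142

Baby-step giant-step with m = ceil(sqrt(156)) = 13.
Baby table (21^j mod 157 for j=0..12):
  0:1  1:21  2:127  3:155  4:115  5:60  6:4  7:84
  8:37  9:149  10:146  11:83  12:16
Giant step factor: 21^(-13) ≡ 50 (mod 157).
Scan 122·50^i mod 157 for i = 0, 1, …:
  i=0: 122   i=1: 134   i=2: 106   i=3: 119
  i=4: 141   i=5: 142   i=6: 35   i=7: 23
  i=8: 51   i=9: 38   i=10: 16
Match at i=10, j=12: x = 10·13 + 12 = 142.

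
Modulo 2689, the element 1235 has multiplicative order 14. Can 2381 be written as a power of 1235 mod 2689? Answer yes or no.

yes

⟨1235⟩ has order 14; its elements mod 2689 are {1, 308, 562, 749, 1000, 1231, 1235, 1454, 1458, 1689, 1940, 2127, 2381, 2688}.
2381 is in this set.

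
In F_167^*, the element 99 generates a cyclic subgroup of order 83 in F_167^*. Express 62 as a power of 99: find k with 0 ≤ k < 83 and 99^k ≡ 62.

Baby-step giant-step with m = ceil(sqrt(83)) = 10.
Baby table (99^j mod 167 for j=0..9):
  0:1  1:99  2:115  3:29  4:32  5:162  6:6  7:93
  8:22  9:7
Giant step factor: 99^(-10) ≡ 147 (mod 167).
Scan 62·147^i mod 167 for i = 0, 1, …:
  i=0: 62   i=1: 96   i=2: 84   i=3: 157
  i=4: 33   i=5: 8   i=6: 7
Match at i=6, j=9: k = 6·10 + 9 = 69.

69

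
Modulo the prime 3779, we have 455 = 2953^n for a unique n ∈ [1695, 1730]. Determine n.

Compute 2953^1695 mod 3779 = 2968, then multiply by 2953 repeatedly:
  2953^1695=2968  2953^1696=1003  2953^1697=2902  2953^1698=2613  2953^1699=3250
  2953^1700=2369  2953^1701=728  2953^1702=3312  2953^1703=284  2953^1704=3493
  2953^1705=1938  2953^1706=1508  2953^1707=1462  2953^1708=1668  2953^1709=1567
  2953^1710=1855  2953^1711=2044  2953^1712=869  2953^1713=216  2953^1714=2976
  2953^1715=1953  2953^1716=455
Found 455 at exponent 1716.

1716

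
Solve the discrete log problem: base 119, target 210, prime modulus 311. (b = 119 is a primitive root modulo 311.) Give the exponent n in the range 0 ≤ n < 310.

Baby-step giant-step with m = ceil(sqrt(310)) = 18.
Baby table (119^j mod 311 for j=0..17):
  0:1  1:119  2:166  3:161  4:188  5:291  6:108  7:101
  8:201  9:283  10:89  11:17  12:157  13:23  14:249  15:86
  16:282  17:281
Giant step factor: 119^(-18) ≡ 48 (mod 311).
Scan 210·48^i mod 311 for i = 0, 1, …:
  i=0: 210   i=1: 128   i=2: 235   i=3: 84
  i=4: 300   i=5: 94   i=6: 158   i=7: 120
  i=8: 162   i=9: 1
Match at i=9, j=0: n = 9·18 + 0 = 162.

162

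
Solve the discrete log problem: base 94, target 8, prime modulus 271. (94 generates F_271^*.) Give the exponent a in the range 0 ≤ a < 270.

Baby-step giant-step with m = ceil(sqrt(270)) = 17.
Baby table (94^j mod 271 for j=0..16):
  0:1  1:94  2:164  3:240  4:67  5:65  6:148  7:91
  8:153  9:19  10:160  11:135  12:224  13:189  14:151  15:102
  16:103
Giant step factor: 94^(-17) ≡ 260 (mod 271).
Scan 8·260^i mod 271 for i = 0, 1, …:
  i=0: 8   i=1: 183   i=2: 155   i=3: 192
  i=4: 56   i=5: 197   i=6: 1
Match at i=6, j=0: a = 6·17 + 0 = 102.

102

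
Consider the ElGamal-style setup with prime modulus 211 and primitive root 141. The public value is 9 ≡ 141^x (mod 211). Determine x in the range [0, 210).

208

Baby-step giant-step with m = ceil(sqrt(210)) = 15.
Baby table (141^j mod 211 for j=0..14):
  0:1  1:141  2:47  3:86  4:99  5:33  6:11  7:74
  8:95  9:102  10:34  11:152  12:121  13:181  14:201
Giant step factor: 141^(-15) ≡ 63 (mod 211).
Scan 9·63^i mod 211 for i = 0, 1, …:
  i=0: 9   i=1: 145   i=2: 62   i=3: 108
  i=4: 52   i=5: 111   i=6: 30   i=7: 202
  i=8: 66   i=9: 149   i=10: 103   i=11: 159
  i=12: 100   i=13: 181
Match at i=13, j=13: x = 13·15 + 13 = 208.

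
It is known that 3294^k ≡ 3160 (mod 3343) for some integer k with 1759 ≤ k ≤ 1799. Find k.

1768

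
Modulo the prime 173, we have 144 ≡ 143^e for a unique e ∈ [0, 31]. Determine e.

Compute 143^0 mod 173 = 1, then multiply by 143 repeatedly:
  143^0=1  143^1=143  143^2=35  143^3=161  143^4=14
  143^5=99  143^6=144
Found 144 at exponent 6.

6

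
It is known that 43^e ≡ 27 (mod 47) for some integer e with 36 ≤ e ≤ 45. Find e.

40

Compute 43^36 mod 47 = 8, then multiply by 43 repeatedly:
  43^36=8  43^37=15  43^38=34  43^39=5  43^40=27
Found 27 at exponent 40.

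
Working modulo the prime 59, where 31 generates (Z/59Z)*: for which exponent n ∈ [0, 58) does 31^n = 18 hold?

Baby-step giant-step with m = ceil(sqrt(58)) = 8.
Baby table (31^j mod 59 for j=0..7):
  0:1  1:31  2:17  3:55  4:53  5:50  6:16  7:24
Giant step factor: 31^(-8) ≡ 41 (mod 59).
Scan 18·41^i mod 59 for i = 0, 1, …:
  i=0: 18   i=1: 30   i=2: 50
Match at i=2, j=5: n = 2·8 + 5 = 21.

21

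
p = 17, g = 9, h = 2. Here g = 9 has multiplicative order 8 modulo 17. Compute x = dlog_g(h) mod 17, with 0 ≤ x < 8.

Successive powers of 9 modulo 17:
  9^0=1  9^1=9  9^2=13  9^3=15  9^4=16  9^5=8
  9^6=4  9^7=2
So 9^7 ≡ 2 (mod 17), giving x = 7.

7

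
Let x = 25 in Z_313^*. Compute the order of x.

4

The order of 25 must divide p − 1 = 312 = 2^3 · 3 · 13.
Divisors: 1, 2, 3, 4, 6, 8, 12, 13, 24, 26, 39, 52, 78, 104, 156, 312.
Check each in increasing order: 25^1 ≡ 25;  25^2 ≡ 312;  25^3 ≡ 288;  25^4 ≡ 1.
Smallest exponent giving 1 is 4.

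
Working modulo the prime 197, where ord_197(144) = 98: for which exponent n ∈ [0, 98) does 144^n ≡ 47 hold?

Successive powers of 144 modulo 197:
  144^0=1  144^1=144  144^2=51  144^3=55  144^4=40  144^5=47
So 144^5 ≡ 47 (mod 197), giving n = 5.

5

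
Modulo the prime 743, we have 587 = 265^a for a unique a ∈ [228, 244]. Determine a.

242

Compute 265^228 mod 743 = 621, then multiply by 265 repeatedly:
  265^228=621  265^229=362  265^230=83  265^231=448  265^232=583
  265^233=694  265^234=389  265^235=551  265^236=387  265^237=21
  265^238=364  265^239=613  265^240=471  265^241=734  265^242=587
Found 587 at exponent 242.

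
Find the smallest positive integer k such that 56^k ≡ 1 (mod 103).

3

The order of 56 must divide p − 1 = 102 = 2 · 3 · 17.
Divisors: 1, 2, 3, 6, 17, 34, 51, 102.
Check each in increasing order: 56^1 ≡ 56;  56^2 ≡ 46;  56^3 ≡ 1.
Smallest exponent giving 1 is 3.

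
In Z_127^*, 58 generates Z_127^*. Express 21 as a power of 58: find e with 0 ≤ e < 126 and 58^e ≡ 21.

34

Baby-step giant-step with m = ceil(sqrt(126)) = 12.
Baby table (58^j mod 127 for j=0..11):
  0:1  1:58  2:62  3:40  4:34  5:67  6:76  7:90
  8:13  9:119  10:44  11:12
Giant step factor: 58^(-12) ≡ 25 (mod 127).
Scan 21·25^i mod 127 for i = 0, 1, …:
  i=0: 21   i=1: 17   i=2: 44
Match at i=2, j=10: e = 2·12 + 10 = 34.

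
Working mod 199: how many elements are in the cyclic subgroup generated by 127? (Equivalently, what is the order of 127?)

198

The order of 127 must divide p − 1 = 198 = 2 · 3^2 · 11.
Divisors: 1, 2, 3, 6, 9, 11, 18, 22, 33, 66, 99, 198.
Check each in increasing order: 127^1 ≡ 127;  127^2 ≡ 10;  127^3 ≡ 76;  127^6 ≡ 5;  127^9 ≡ 181;  127^11 ≡ 19;  127^18 ≡ 125;  127^22 ≡ 162;  127^33 ≡ 93;  127^66 ≡ 92;  127^99 ≡ 198;  127^198 ≡ 1.
Smallest exponent giving 1 is 198.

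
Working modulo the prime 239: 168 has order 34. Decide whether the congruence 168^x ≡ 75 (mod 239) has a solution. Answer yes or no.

75 ∈ ⟨168⟩ iff 75^34 ≡ 1 (mod 239), since |⟨168⟩| = 34.
75^34 mod 239 = 1.
Since 1 = 1, 75 lies in the subgroup.

yes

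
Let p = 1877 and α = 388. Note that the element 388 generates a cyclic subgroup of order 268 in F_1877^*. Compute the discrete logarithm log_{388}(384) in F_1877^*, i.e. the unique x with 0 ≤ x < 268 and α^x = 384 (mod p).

2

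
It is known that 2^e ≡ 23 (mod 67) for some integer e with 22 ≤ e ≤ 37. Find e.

28

Compute 2^22 mod 67 = 37, then multiply by 2 repeatedly:
  2^22=37  2^23=7  2^24=14  2^25=28  2^26=56
  2^27=45  2^28=23
Found 23 at exponent 28.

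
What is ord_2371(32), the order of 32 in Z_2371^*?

The order of 32 must divide p − 1 = 2370 = 2 · 3 · 5 · 79.
Divisors: 1, 2, 3, 5, 6, 10, 15, 30, 79, 158, 237, 395, 474, 790, 1185, 2370.
Check each in increasing order: 32^1 ≡ 32;  32^2 ≡ 1024;  32^3 ≡ 1945;  32^5 ≡ 40;  32^6 ≡ 1280;  32^10 ≡ 1600;  32^15 ≡ 2354;  32^30 ≡ 289;  32^79 ≡ 465;  32^158 ≡ 464;  32^237 ≡ 2370;  32^395 ≡ 1907;  32^474 ≡ 1.
Smallest exponent giving 1 is 474.

474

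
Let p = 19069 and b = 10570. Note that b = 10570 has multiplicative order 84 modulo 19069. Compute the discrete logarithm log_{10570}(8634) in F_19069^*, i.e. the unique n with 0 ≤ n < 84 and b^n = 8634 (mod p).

Baby-step giant-step with m = ceil(sqrt(84)) = 10.
Baby table (10570^j mod 19069 for j=0..9):
  0:1  1:10570  2:18698  3:6744  4:4158  5:15084  6:1971  7:10122
  8:12450  9:1331
Giant step factor: 10570^(-10) ≡ 6014 (mod 19069).
Scan 8634·6014^i mod 19069 for i = 0, 1, …:
  i=0: 8634   i=1: 19058   i=2: 10122
Match at i=2, j=7: n = 2·10 + 7 = 27.

27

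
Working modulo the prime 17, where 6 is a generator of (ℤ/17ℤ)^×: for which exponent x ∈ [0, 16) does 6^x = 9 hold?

14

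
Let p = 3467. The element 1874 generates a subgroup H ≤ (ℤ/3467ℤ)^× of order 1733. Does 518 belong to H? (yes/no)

yes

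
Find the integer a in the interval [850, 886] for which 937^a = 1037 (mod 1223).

Compute 937^850 mod 1223 = 620, then multiply by 937 repeatedly:
  937^850=620  937^851=15  937^852=602  937^853=271  937^854=766
  937^855=1064  937^856=223  937^857=1041  937^858=686  937^859=707
  937^860=816  937^861=217  937^862=311  937^863=333  937^864=156
  937^865=635  937^866=617  937^867=873  937^868=1037
Found 1037 at exponent 868.

868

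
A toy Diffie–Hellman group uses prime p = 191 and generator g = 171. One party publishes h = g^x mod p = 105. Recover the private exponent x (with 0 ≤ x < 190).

189

Baby-step giant-step with m = ceil(sqrt(190)) = 14.
Baby table (171^j mod 191 for j=0..13):
  0:1  1:171  2:18  3:22  4:133  5:14  6:102  7:61
  8:117  9:143  10:5  11:91  12:90  13:110
Giant step factor: 171^(-14) ≡ 27 (mod 191).
Scan 105·27^i mod 191 for i = 0, 1, …:
  i=0: 105   i=1: 161   i=2: 145   i=3: 95
  i=4: 82   i=5: 113   i=6: 186   i=7: 56
  i=8: 175   i=9: 141   i=10: 178   i=11: 31
  i=12: 73   i=13: 61
Match at i=13, j=7: x = 13·14 + 7 = 189.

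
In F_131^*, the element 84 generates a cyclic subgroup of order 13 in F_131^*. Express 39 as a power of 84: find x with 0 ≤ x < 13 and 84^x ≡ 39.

12

Successive powers of 84 modulo 131:
  84^0=1  84^1=84  84^2=113  84^3=60  84^4=62  84^5=99
  84^6=63  84^7=52  84^8=45  84^9=112  84^10=107  84^11=80
  84^12=39
So 84^12 ≡ 39 (mod 131), giving x = 12.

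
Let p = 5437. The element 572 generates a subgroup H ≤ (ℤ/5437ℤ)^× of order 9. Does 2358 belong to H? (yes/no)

no

⟨572⟩ has order 9; its elements mod 5437 are {1, 572, 903, 964, 2271, 3165, 3570, 5006, 5296}.
2358 is not in this set.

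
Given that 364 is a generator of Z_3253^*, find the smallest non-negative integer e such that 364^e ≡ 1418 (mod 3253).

2006

Baby-step giant-step with m = ceil(sqrt(3252)) = 58.
Baby table (364^j mod 3253 for j=0..57):
  0:1  1:364  2:2376  3:2819  4:1421  5:17  6:2935  7:1356
  8:2381  9:1386  10:289  11:1100  12:281  13:1441  14:791  15:1660
  16:2435  17:1524  18:1726  19:435  20:2196  21:2359  22:3137  23:65
  24:889  25:1549  26:1067  27:1281  28:1105  29:2101  30:309  31:1874
  32:2259  33:2520  34:3187  35:2000  36:2581  37:2620  38:551  39:2131
  40:1470  41:1588  42:2251  43:2861  44:444  45:2219  46:972  47:2484
  48:3095  49:1042  50:1940  51:259  52:3192  53:567  54:1449  55:450
  56:1150  57:2216
Giant step factor: 364^(-58) ≡ 1003 (mod 3253).
Scan 1418·1003^i mod 3253 for i = 0, 1, …:
  i=0: 1418   i=1: 693   i=2: 2190   i=3: 795
  i=4: 400   i=5: 1081   i=6: 994   i=7: 1564
  i=8: 746   i=9: 48     …   i=33: 1414
  i=34: 3187
Match at i=34, j=34: e = 34·58 + 34 = 2006.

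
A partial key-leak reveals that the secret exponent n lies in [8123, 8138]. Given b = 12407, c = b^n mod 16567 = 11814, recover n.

Compute 12407^8123 mod 16567 = 2638, then multiply by 12407 repeatedly:
  12407^8123=2638  12407^8124=9841  12407^8125=15064  12407^8126=6721  12407^8127=5736
  12407^8128=11287  12407^8129=13525  12407^8130=14099  12407^8131=11907  12407^8132=2210
  12407^8133=1085  12407^8134=9191  12407^8135=2076  12407^8136=11814
Found 11814 at exponent 8136.

8136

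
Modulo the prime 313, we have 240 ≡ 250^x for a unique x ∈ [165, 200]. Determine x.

177

Compute 250^165 mod 313 = 165, then multiply by 250 repeatedly:
  250^165=165  250^166=247  250^167=89  250^168=27  250^169=177
  250^170=117  250^171=141  250^172=194  250^173=298  250^174=6
  250^175=248  250^176=26  250^177=240
Found 240 at exponent 177.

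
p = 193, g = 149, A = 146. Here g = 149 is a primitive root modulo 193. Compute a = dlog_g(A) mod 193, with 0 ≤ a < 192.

7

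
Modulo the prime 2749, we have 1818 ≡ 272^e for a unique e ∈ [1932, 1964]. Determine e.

Compute 272^1932 mod 2749 = 2000, then multiply by 272 repeatedly:
  272^1932=2000  272^1933=2447  272^1934=326  272^1935=704  272^1936=1807
  272^1937=2182  272^1938=2469  272^1939=812  272^1940=944  272^1941=1111
  272^1942=2551  272^1943=1124  272^1944=589  272^1945=766  272^1946=2177
  272^1947=1109  272^1948=2007  272^1949=1602  272^1950=1402  272^1951=1982
  272^1952=300  272^1953=1879  272^1954=2523  272^1955=1755  272^1956=1783
  272^1957=1152  272^1958=2707  272^1959=2321  272^1960=1791  272^1961=579
  272^1962=795  272^1963=1818
Found 1818 at exponent 1963.

1963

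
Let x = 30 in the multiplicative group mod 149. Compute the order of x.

The order of 30 must divide p − 1 = 148 = 2^2 · 37.
Divisors: 1, 2, 4, 37, 74, 148.
Check each in increasing order: 30^1 ≡ 30;  30^2 ≡ 6;  30^4 ≡ 36;  30^37 ≡ 1.
Smallest exponent giving 1 is 37.

37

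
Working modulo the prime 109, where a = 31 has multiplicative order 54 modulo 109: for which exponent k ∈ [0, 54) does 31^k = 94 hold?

Successive powers of 31 modulo 109:
  31^0=1  31^1=31  31^2=89  31^3=34  31^4=73  31^5=83
  31^6=66  31^7=84  31^8=97  31^9=64  31^10=22  31^11=28
  31^12=105  31^13=94
So 31^13 ≡ 94 (mod 109), giving k = 13.

13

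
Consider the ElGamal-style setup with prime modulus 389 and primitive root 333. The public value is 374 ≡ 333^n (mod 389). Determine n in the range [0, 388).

21

Baby-step giant-step with m = ceil(sqrt(388)) = 20.
Baby table (333^j mod 389 for j=0..19):
  0:1  1:333  2:24  3:212  4:187  5:31  6:209  7:355
  8:348  9:351  10:183  11:255  12:113  13:285  14:378  15:227
  16:125  17:2  18:277  19:48
Giant step factor: 333^(-20) ≡ 289 (mod 389).
Scan 374·289^i mod 389 for i = 0, 1, …:
  i=0: 374   i=1: 333
Match at i=1, j=1: n = 1·20 + 1 = 21.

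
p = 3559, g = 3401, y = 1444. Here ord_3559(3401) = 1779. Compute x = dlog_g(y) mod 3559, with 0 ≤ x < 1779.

995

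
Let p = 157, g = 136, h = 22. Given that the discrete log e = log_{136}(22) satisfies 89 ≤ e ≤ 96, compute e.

Compute 136^89 mod 157 = 83, then multiply by 136 repeatedly:
  136^89=83  136^90=141  136^91=22
Found 22 at exponent 91.

91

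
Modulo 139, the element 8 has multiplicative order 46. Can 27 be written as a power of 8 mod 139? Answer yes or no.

yes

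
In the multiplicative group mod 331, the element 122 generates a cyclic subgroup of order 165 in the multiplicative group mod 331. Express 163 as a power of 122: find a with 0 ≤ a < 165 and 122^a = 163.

145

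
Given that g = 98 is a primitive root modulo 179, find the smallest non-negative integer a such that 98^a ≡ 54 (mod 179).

Baby-step giant-step with m = ceil(sqrt(178)) = 14.
Baby table (98^j mod 179 for j=0..13):
  0:1  1:98  2:117  3:10  4:85  5:96  6:100  7:134
  8:65  9:105  10:87  11:113  12:155  13:154
Giant step factor: 98^(-14) ≡ 16 (mod 179).
Scan 54·16^i mod 179 for i = 0, 1, …:
  i=0: 54   i=1: 148   i=2: 41   i=3: 119
  i=4: 114   i=5: 34   i=6: 7   i=7: 112
  i=8: 2   i=9: 32   i=10: 154
Match at i=10, j=13: a = 10·14 + 13 = 153.

153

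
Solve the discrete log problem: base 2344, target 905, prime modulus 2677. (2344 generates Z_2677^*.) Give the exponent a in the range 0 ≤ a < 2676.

2591

Baby-step giant-step with m = ceil(sqrt(2676)) = 52.
Baby table (2344^j mod 2677 for j=0..51):
  0:1  1:2344  2:1132  3:501  4:1818  5:2285  6:2040  7:638
  8:1706  9:2103  10:1075  11:743  12:1542  13:498  14:140  15:1566
  16:537  17:538  18:205  19:1337  20:1838  21:979  22:587  23:2627
  24:588  25:2294  26:1720  27:118  28:861  29:2403  30:224  31:364
  32:1930  33:2467  34:328  35:533  36:1870  37:1031  38:2010  39:2597
  40:2547  41:458  42:75  43:1795  44:1913  45:97  46:2500  47:47
  48:411  49:2341  50:2131  51:2459
Giant step factor: 2344^(-52) ≡ 17 (mod 2677).
Scan 905·17^i mod 2677 for i = 0, 1, …:
  i=0: 905   i=1: 2000   i=2: 1876   i=3: 2445
  i=4: 1410   i=5: 2554   i=6: 586   i=7: 1931
  i=8: 703   i=9: 1243     …   i=48: 578
  i=49: 1795
Match at i=49, j=43: a = 49·52 + 43 = 2591.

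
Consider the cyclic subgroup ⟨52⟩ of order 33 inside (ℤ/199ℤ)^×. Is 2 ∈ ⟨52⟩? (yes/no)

no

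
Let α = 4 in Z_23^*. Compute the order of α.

11

The order of 4 must divide p − 1 = 22 = 2 · 11.
Divisors: 1, 2, 11, 22.
Check each in increasing order: 4^1 ≡ 4;  4^2 ≡ 16;  4^11 ≡ 1.
Smallest exponent giving 1 is 11.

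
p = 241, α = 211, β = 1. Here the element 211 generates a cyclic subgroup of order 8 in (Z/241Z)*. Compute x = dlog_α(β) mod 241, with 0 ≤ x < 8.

0

Successive powers of 211 modulo 241:
  211^0=1
So 211^0 ≡ 1 (mod 241), giving x = 0.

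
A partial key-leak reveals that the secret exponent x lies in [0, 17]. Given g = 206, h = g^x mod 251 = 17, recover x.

Compute 206^0 mod 251 = 1, then multiply by 206 repeatedly:
  206^0=1  206^1=206  206^2=17
Found 17 at exponent 2.

2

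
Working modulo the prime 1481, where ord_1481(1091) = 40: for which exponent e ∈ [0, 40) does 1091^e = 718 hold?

16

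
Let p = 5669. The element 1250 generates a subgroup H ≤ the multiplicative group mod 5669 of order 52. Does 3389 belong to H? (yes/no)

yes

3389 ∈ ⟨1250⟩ iff 3389^52 ≡ 1 (mod 5669), since |⟨1250⟩| = 52.
3389^52 mod 5669 = 1.
Since 1 = 1, 3389 lies in the subgroup.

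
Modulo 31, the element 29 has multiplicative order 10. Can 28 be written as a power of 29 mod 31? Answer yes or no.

no

28 ∈ ⟨29⟩ iff 28^10 ≡ 1 (mod 31), since |⟨29⟩| = 10.
28^10 mod 31 = 25.
Since 25 ≠ 1, 28 does not lie in the subgroup.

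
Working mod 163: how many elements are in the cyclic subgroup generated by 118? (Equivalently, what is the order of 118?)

The order of 118 must divide p − 1 = 162 = 2 · 3^4.
Divisors: 1, 2, 3, 6, 9, 18, 27, 54, 81, 162.
Check each in increasing order: 118^1 ≡ 118;  118^2 ≡ 69;  118^3 ≡ 155;  118^6 ≡ 64;  118^9 ≡ 140;  118^18 ≡ 40;  118^27 ≡ 58;  118^54 ≡ 104;  118^81 ≡ 1.
Smallest exponent giving 1 is 81.

81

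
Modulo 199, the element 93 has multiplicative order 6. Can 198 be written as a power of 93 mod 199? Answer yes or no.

yes

⟨93⟩ has order 6; its elements mod 199 are {1, 92, 93, 106, 107, 198}.
198 is in this set.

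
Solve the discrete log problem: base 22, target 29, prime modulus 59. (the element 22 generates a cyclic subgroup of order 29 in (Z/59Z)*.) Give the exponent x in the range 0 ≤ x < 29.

10

Successive powers of 22 modulo 59:
  22^0=1  22^1=22  22^2=12  22^3=28  22^4=26  22^5=41
  22^6=17  22^7=20  22^8=27  22^9=4  22^10=29
So 22^10 ≡ 29 (mod 59), giving x = 10.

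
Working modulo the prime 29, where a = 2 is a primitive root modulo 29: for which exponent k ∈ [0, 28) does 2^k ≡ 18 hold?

11

Successive powers of 2 modulo 29:
  2^0=1  2^1=2  2^2=4  2^3=8  2^4=16  2^5=3
  2^6=6  2^7=12  2^8=24  2^9=19  2^10=9  2^11=18
So 2^11 ≡ 18 (mod 29), giving k = 11.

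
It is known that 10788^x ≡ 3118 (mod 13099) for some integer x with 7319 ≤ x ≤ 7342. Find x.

Compute 10788^7319 mod 13099 = 2173, then multiply by 10788 repeatedly:
  10788^7319=2173  10788^7320=8213  10788^7321=208  10788^7322=3975  10788^7323=9273
  10788^7324=61  10788^7325=3118
Found 3118 at exponent 7325.

7325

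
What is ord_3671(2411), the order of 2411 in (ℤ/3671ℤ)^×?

3670

The order of 2411 must divide p − 1 = 3670 = 2 · 5 · 367.
Divisors: 1, 2, 5, 10, 367, 734, 1835, 3670.
Check each in increasing order: 2411^1 ≡ 2411;  2411^2 ≡ 1728;  2411^5 ≡ 1982;  2411^10 ≡ 354;  2411^367 ≡ 1714;  2411^734 ≡ 996;  2411^1835 ≡ 3670;  2411^3670 ≡ 1.
Smallest exponent giving 1 is 3670.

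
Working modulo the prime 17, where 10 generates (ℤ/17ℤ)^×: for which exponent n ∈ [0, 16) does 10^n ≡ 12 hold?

Successive powers of 10 modulo 17:
  10^0=1  10^1=10  10^2=15  10^3=14  10^4=4  10^5=6
  10^6=9  10^7=5  10^8=16  10^9=7  10^10=2  10^11=3
  10^12=13  10^13=11  10^14=8  10^15=12
So 10^15 ≡ 12 (mod 17), giving n = 15.

15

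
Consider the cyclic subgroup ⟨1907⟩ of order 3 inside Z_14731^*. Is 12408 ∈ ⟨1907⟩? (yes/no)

12408 ∈ ⟨1907⟩ iff 12408^3 ≡ 1 (mod 14731), since |⟨1907⟩| = 3.
12408^3 mod 14731 = 10996.
Since 10996 ≠ 1, 12408 does not lie in the subgroup.

no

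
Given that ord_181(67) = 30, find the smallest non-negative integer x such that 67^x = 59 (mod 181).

18

Successive powers of 67 modulo 181:
  67^0=1  67^1=67  67^2=145  67^3=122  67^4=29  67^5=133
  67^6=42  67^7=99  67^8=117  67^9=56  67^10=132  67^11=156
  67^12=135  67^13=176  67^14=27  67^15=180  67^16=114  67^17=36
  67^18=59
So 67^18 ≡ 59 (mod 181), giving x = 18.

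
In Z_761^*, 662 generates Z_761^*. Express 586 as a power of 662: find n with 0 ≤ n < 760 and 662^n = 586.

Baby-step giant-step with m = ceil(sqrt(760)) = 28.
Baby table (662^j mod 761 for j=0..27):
  0:1  1:662  2:669  3:737  4:93  5:686  6:576  7:51
  8:278  9:635  10:298  11:177  12:741  13:458  14:318  15:480
  16:423  17:739  18:656  19:502  20:528  21:237  22:128  23:265
  24:400  25:733  26:489  27:293
Giant step factor: 662^(-28) ≡ 171 (mod 761).
Scan 586·171^i mod 761 for i = 0, 1, …:
  i=0: 586   i=1: 515   i=2: 550   i=3: 447
  i=4: 337   i=5: 552   i=6: 28   i=7: 222
  i=8: 673   i=9: 172     …   i=19: 332
  i=20: 458
Match at i=20, j=13: n = 20·28 + 13 = 573.

573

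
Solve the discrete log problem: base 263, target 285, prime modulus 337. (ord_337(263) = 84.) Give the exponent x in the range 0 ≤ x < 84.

Baby-step giant-step with m = ceil(sqrt(84)) = 10.
Baby table (263^j mod 337 for j=0..9):
  0:1  1:263  2:84  3:187  4:316  5:206  6:258  7:117
  8:104  9:55
Giant step factor: 263^(-10) ≡ 324 (mod 337).
Scan 285·324^i mod 337 for i = 0, 1, …:
  i=0: 285   i=1: 2   i=2: 311   i=3: 1
Match at i=3, j=0: x = 3·10 + 0 = 30.

30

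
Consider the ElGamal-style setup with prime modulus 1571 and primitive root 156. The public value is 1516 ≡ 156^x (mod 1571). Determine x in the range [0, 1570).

Baby-step giant-step with m = ceil(sqrt(1570)) = 40.
Baby table (156^j mod 1571 for j=0..39):
  0:1  1:156  2:771  3:880  4:603  5:1379  6:1468  7:1213
  8:708  9:478  10:731  11:924  12:1183  13:741  14:913  15:1038
  16:115  17:659  18:689  19:656  20:221  21:1485  22:723  23:1247
  24:1299  25:1556  26:802  27:1003  28:939  29:381  30:1309  31:1545
  32:657  33:377  34:685  35:32  36:279  37:1107  38:1453  39:444
Giant step factor: 156^(-40) ≡ 101 (mod 1571).
Scan 1516·101^i mod 1571 for i = 0, 1, …:
  i=0: 1516   i=1: 729   i=2: 1363   i=3: 986
  i=4: 613   i=5: 644   i=6: 633   i=7: 1093
  i=8: 423   i=9: 306     …   i=25: 69
  i=26: 685
Match at i=26, j=34: x = 26·40 + 34 = 1074.

1074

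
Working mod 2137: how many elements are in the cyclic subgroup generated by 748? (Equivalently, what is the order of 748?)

2136

The order of 748 must divide p − 1 = 2136 = 2^3 · 3 · 89.
Divisors: 1, 2, 3, 4, 6, 8, 12, 24, 89, 178, 267, 356, 534, 712, 1068, 2136.
Check each in increasing order: 748^1 ≡ 748;  748^2 ≡ 1747;  748^3 ≡ 1049;  748^4 ≡ 373;  748^6 ≡ 1983;  748^8 ≡ 224;  748^12 ≡ 209;  748^24 ≡ 941;  748^89 ≡ 160;  748^178 ≡ 2093;  748^267 ≡ 1508;  748^356 ≡ 1936;  748^534 ≡ 296;  748^712 ≡ 1935;  748^1068 ≡ 2136;  748^2136 ≡ 1.
Smallest exponent giving 1 is 2136.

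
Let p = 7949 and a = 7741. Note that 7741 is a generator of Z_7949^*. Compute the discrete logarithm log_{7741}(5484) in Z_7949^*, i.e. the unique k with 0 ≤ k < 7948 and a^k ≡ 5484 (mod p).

Baby-step giant-step with m = ceil(sqrt(7948)) = 90.
Baby table (7741^j mod 7949 for j=0..89):
  0:1  1:7741  2:3519  3:7305  4:6768  5:7178  6:1388  7:5409
  8:3686  9:4365  10:6215  11:2967  12:2886  13:3836  14:4961  15:1482
  16:1755  17:614  18:7421  19:6487  20:2034  21:6174  22:3546  23:1689
  24:6393  25:5688  26:1297  27:490  28:1417  29:7326  30:2400  31:1587
  32:3762  33:4455  34:3393  35:1717  36:569  37:883  38:7112  39:7167
  40:3676  41:6445  42:2821  43:1458  44:6747  45:3597  46:6979  47:3035
  48:4640  49:4658  50:914  51:664  52:4970  53:7559  54:1630  55:2767
  56:4741  57:7497  58:6577  59:7161  60:4924  61:1229  62:6685  63:595
  64:3424  65:3218  66:6321  67:4766  68:2297  69:7113  70:6959  71:7195
  72:5801  73:1640  74:687  75:186  76:1057  77:2716  78:7400  79:2906
  80:7625  81:3800  82:4500  83:1982  84:1092  85:3385  86:3381  87:4213
  88:6035  89:662
Giant step factor: 7741^(-90) ≡ 7735 (mod 7949).
Scan 5484·7735^i mod 7949 for i = 0, 1, …:
  i=0: 5484   i=1: 2876   i=2: 4558   i=3: 2315
  i=4: 5377   i=5: 1927   i=6: 970   i=7: 7043
  i=8: 3108   i=9: 2604     …   i=49: 2800
  i=50: 4924
Match at i=50, j=60: k = 50·90 + 60 = 4560.

4560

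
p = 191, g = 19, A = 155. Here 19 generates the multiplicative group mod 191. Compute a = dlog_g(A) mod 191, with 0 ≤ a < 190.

Baby-step giant-step with m = ceil(sqrt(190)) = 14.
Baby table (19^j mod 191 for j=0..13):
  0:1  1:19  2:170  3:174  4:59  5:166  6:98  7:143
  8:43  9:53  10:52  11:33  12:54  13:71
Giant step factor: 19^(-14) ≡ 16 (mod 191).
Scan 155·16^i mod 191 for i = 0, 1, …:
  i=0: 155   i=1: 188   i=2: 143
Match at i=2, j=7: a = 2·14 + 7 = 35.

35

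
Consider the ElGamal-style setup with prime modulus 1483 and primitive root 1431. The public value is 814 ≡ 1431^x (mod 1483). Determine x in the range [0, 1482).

642

Baby-step giant-step with m = ceil(sqrt(1482)) = 39.
Baby table (1431^j mod 1483 for j=0..38):
  0:1  1:1431  2:1221  3:277  4:426  5:93  6:1096  7:845
  8:550  9:1060  10:1234  11:1084  12:1469  13:728  14:702  15:571
  16:1451  17:181  18:969  19:34  20:1198  21:1473  22:520  23:1137
  24:196  25:189  26:553  27:904  28:448  29:432  30:1264  31:1007
  32:1024  33:140  34:135  35:395  36:222  37:320  38:1156
Giant step factor: 1431^(-39) ≡ 1204 (mod 1483).
Scan 814·1204^i mod 1483 for i = 0, 1, …:
  i=0: 814   i=1: 1276   i=2: 1399   i=3: 1191
  i=4: 1386   i=5: 369   i=6: 859   i=7: 585
  i=8: 1398   i=9: 1470     …   i=15: 746
  i=16: 969
Match at i=16, j=18: x = 16·39 + 18 = 642.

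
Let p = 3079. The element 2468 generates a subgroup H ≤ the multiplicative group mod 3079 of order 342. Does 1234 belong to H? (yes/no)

no

1234 ∈ ⟨2468⟩ iff 1234^342 ≡ 1 (mod 3079), since |⟨2468⟩| = 342.
1234^342 mod 3079 = 43.
Since 43 ≠ 1, 1234 does not lie in the subgroup.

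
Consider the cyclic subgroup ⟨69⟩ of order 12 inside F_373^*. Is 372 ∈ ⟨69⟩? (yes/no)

yes

⟨69⟩ has order 12; its elements mod 373 are {1, 69, 88, 89, 104, 173, 200, 269, 284, 285, 304, 372}.
372 is in this set.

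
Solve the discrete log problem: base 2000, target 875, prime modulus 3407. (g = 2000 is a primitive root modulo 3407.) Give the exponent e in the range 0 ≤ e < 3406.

Baby-step giant-step with m = ceil(sqrt(3406)) = 59.
Baby table (2000^j mod 3407 for j=0..58):
  0:1  1:2000  2:182  3:2858  4:2461  5:2292  6:1585  7:1490
  8:2282  9:2027  10:3077  11:958  12:1266  13:599  14:2143  15:3401
  16:1628  17:2315  18:3294  19:2269  20:3283  21:711  22:1281  23:3343
  24:1466  25:1980  26:1066  27:2625  28:3220  29:770  30:36  31:453
  32:3145  33:678  34:14  35:744  36:2548  37:2535  38:384  39:1425
  40:1748  41:418  42:1285  43:1122  44:2194  45:3191  46:689  47:1572
  48:2746  49:3323  50:2350  51:1747  52:1825  53:1103  54:1671  55:3140
  56:899  57:2511  58:82
Giant step factor: 2000^(-59) ≡ 2357 (mod 3407).
Scan 875·2357^i mod 3407 for i = 0, 1, …:
  i=0: 875   i=1: 1140   i=2: 2264   i=3: 886
  i=4: 3218   i=5: 844   i=6: 3027   i=7: 381
  i=8: 1976   i=9: 63     …   i=23: 53
  i=24: 2269
Match at i=24, j=19: e = 24·59 + 19 = 1435.

1435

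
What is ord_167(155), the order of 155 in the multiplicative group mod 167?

166

The order of 155 must divide p − 1 = 166 = 2 · 83.
Divisors: 1, 2, 83, 166.
Check each in increasing order: 155^1 ≡ 155;  155^2 ≡ 144;  155^83 ≡ 166;  155^166 ≡ 1.
Smallest exponent giving 1 is 166.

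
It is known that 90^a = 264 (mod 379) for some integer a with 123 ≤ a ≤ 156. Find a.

147

Compute 90^123 mod 379 = 342, then multiply by 90 repeatedly:
  90^123=342  90^124=81  90^125=89  90^126=51  90^127=42
  90^128=369  90^129=237  90^130=106  90^131=65  90^132=165
  90^133=69  90^134=146  90^135=254  90^136=120  90^137=188
  90^138=244  90^139=357  90^140=294  90^141=309  90^142=143
  90^143=363  90^144=76  90^145=18  90^146=104  90^147=264
Found 264 at exponent 147.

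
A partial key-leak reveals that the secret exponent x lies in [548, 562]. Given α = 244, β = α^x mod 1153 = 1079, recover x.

557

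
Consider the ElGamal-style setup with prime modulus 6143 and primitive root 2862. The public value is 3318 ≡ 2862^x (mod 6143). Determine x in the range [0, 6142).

89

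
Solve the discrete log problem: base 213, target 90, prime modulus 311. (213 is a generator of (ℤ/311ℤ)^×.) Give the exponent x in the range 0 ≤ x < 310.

48

Baby-step giant-step with m = ceil(sqrt(310)) = 18.
Baby table (213^j mod 311 for j=0..17):
  0:1  1:213  2:274  3:205  4:125  5:190  6:40  7:123
  8:75  9:114  10:24  11:136  12:45  13:255  14:201  15:206
  16:27  17:153
Giant step factor: 213^(-18) ≡ 278 (mod 311).
Scan 90·278^i mod 311 for i = 0, 1, …:
  i=0: 90   i=1: 140   i=2: 45
Match at i=2, j=12: x = 2·18 + 12 = 48.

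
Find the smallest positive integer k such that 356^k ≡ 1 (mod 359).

358

The order of 356 must divide p − 1 = 358 = 2 · 179.
Divisors: 1, 2, 179, 358.
Check each in increasing order: 356^1 ≡ 356;  356^2 ≡ 9;  356^179 ≡ 358;  356^358 ≡ 1.
Smallest exponent giving 1 is 358.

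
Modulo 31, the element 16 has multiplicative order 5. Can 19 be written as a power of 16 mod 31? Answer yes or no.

19 ∈ ⟨16⟩ iff 19^5 ≡ 1 (mod 31), since |⟨16⟩| = 5.
19^5 mod 31 = 5.
Since 5 ≠ 1, 19 does not lie in the subgroup.

no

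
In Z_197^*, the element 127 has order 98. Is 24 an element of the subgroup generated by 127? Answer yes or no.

yes

24 ∈ ⟨127⟩ iff 24^98 ≡ 1 (mod 197), since |⟨127⟩| = 98.
24^98 mod 197 = 1.
Since 1 = 1, 24 lies in the subgroup.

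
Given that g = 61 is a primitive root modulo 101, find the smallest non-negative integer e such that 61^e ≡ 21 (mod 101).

14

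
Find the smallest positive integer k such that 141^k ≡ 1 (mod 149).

148

The order of 141 must divide p − 1 = 148 = 2^2 · 37.
Divisors: 1, 2, 4, 37, 74, 148.
Check each in increasing order: 141^1 ≡ 141;  141^2 ≡ 64;  141^4 ≡ 73;  141^37 ≡ 105;  141^74 ≡ 148;  141^148 ≡ 1.
Smallest exponent giving 1 is 148.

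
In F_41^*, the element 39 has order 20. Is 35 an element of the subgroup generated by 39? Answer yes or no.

no

35 ∈ ⟨39⟩ iff 35^20 ≡ 1 (mod 41), since |⟨39⟩| = 20.
35^20 mod 41 = 40.
Since 40 ≠ 1, 35 does not lie in the subgroup.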